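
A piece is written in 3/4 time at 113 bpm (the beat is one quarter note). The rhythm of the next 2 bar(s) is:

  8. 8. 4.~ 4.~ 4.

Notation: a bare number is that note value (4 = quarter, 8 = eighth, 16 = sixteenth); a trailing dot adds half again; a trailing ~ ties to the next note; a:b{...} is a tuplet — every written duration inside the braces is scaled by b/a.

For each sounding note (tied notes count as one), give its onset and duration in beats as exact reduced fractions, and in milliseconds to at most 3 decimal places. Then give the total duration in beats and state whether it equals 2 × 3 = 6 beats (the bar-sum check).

1) 0.0ms=0b +398.23ms=3/4b
2) 398.23ms=3/4b +398.23ms=3/4b
3) 796.46ms=3/2b +2389.381ms=9/2b
Σ=6b of 6 (113bpm 3/4) — PASS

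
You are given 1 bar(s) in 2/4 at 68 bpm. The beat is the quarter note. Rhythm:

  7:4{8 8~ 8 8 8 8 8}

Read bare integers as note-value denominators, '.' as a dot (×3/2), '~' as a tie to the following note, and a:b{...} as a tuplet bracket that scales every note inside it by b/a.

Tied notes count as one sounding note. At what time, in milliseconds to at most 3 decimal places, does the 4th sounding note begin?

1. 0.0ms @ 0 + 252.101ms (2/7)
2. 252.101ms @ 2/7 + 504.202ms (4/7)
3. 756.303ms @ 6/7 + 252.101ms (2/7)
4. 1008.403ms @ 8/7 + 252.101ms (2/7)
5. 1260.504ms @ 10/7 + 252.101ms (2/7)
6. 1512.605ms @ 12/7 + 252.101ms (2/7)

note 4 onset = 8/7b = 1008.403ms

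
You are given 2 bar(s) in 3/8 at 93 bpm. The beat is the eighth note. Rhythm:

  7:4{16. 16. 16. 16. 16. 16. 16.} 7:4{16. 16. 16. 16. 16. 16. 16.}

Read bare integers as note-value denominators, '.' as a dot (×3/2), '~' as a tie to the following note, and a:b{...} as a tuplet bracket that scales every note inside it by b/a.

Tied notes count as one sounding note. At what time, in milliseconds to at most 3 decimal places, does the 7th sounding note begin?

1. 0.0ms @ 0 + 276.498ms (3/7)
2. 276.498ms @ 3/7 + 276.498ms (3/7)
3. 552.995ms @ 6/7 + 276.498ms (3/7)
4. 829.493ms @ 9/7 + 276.498ms (3/7)
5. 1105.991ms @ 12/7 + 276.498ms (3/7)
6. 1382.488ms @ 15/7 + 276.498ms (3/7)
7. 1658.986ms @ 18/7 + 276.498ms (3/7)
8. 1935.484ms @ 3 + 276.498ms (3/7)
9. 2211.982ms @ 24/7 + 276.498ms (3/7)
10. 2488.479ms @ 27/7 + 276.498ms (3/7)
11. 2764.977ms @ 30/7 + 276.498ms (3/7)
12. 3041.475ms @ 33/7 + 276.498ms (3/7)
13. 3317.972ms @ 36/7 + 276.498ms (3/7)
14. 3594.47ms @ 39/7 + 276.498ms (3/7)

note 7 onset = 18/7b = 1658.986ms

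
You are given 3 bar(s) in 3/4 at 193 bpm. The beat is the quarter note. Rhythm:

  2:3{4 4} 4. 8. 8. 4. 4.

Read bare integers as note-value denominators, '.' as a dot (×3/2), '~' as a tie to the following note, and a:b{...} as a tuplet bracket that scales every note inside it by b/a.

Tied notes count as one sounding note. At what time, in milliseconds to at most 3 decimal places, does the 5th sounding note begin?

note 5 onset = 21/4b = 1632.124ms

1. 0.0ms @ 0 + 466.321ms (3/2)
2. 466.321ms @ 3/2 + 466.321ms (3/2)
3. 932.642ms @ 3 + 466.321ms (3/2)
4. 1398.964ms @ 9/2 + 233.161ms (3/4)
5. 1632.124ms @ 21/4 + 233.161ms (3/4)
6. 1865.285ms @ 6 + 466.321ms (3/2)
7. 2331.606ms @ 15/2 + 466.321ms (3/2)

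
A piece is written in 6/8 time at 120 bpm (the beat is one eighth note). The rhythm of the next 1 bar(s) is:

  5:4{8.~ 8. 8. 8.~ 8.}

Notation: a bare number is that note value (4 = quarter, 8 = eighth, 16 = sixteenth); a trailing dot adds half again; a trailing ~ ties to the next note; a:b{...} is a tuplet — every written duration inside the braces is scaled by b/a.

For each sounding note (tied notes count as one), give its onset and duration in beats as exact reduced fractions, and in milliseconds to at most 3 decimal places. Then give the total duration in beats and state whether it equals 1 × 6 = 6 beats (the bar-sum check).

1) 0.0ms=0b +1200.0ms=12/5b
2) 1200.0ms=12/5b +600.0ms=6/5b
3) 1800.0ms=18/5b +1200.0ms=12/5b
Σ=6b of 6 (120bpm 6/8) — PASS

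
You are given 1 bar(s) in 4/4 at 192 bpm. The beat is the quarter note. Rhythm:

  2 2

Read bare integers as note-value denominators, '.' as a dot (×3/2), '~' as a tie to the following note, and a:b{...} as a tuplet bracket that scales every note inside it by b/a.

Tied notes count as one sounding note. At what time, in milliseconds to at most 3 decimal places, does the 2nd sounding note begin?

1. 0.0ms @ 0 + 625.0ms (2)
2. 625.0ms @ 2 + 625.0ms (2)

note 2 onset = 2b = 625.0ms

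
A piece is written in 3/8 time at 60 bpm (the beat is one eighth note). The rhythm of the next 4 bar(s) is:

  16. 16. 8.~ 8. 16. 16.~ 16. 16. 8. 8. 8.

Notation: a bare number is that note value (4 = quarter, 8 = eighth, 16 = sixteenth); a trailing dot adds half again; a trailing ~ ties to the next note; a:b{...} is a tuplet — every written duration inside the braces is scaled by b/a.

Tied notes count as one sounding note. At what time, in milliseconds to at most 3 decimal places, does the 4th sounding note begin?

1. 0.0ms @ 0 + 750.0ms (3/4)
2. 750.0ms @ 3/4 + 750.0ms (3/4)
3. 1500.0ms @ 3/2 + 3000.0ms (3)
4. 4500.0ms @ 9/2 + 750.0ms (3/4)
5. 5250.0ms @ 21/4 + 1500.0ms (3/2)
6. 6750.0ms @ 27/4 + 750.0ms (3/4)
7. 7500.0ms @ 15/2 + 1500.0ms (3/2)
8. 9000.0ms @ 9 + 1500.0ms (3/2)
9. 10500.0ms @ 21/2 + 1500.0ms (3/2)

note 4 onset = 9/2b = 4500.0ms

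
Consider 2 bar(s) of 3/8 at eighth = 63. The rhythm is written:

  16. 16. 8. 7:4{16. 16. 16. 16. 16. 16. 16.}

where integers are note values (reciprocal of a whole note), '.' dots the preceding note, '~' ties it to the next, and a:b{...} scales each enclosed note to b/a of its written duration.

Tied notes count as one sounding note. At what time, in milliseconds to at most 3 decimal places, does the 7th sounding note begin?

1. 0.0ms @ 0 + 714.286ms (3/4)
2. 714.286ms @ 3/4 + 714.286ms (3/4)
3. 1428.571ms @ 3/2 + 1428.571ms (3/2)
4. 2857.143ms @ 3 + 408.163ms (3/7)
5. 3265.306ms @ 24/7 + 408.163ms (3/7)
6. 3673.469ms @ 27/7 + 408.163ms (3/7)
7. 4081.633ms @ 30/7 + 408.163ms (3/7)
8. 4489.796ms @ 33/7 + 408.163ms (3/7)
9. 4897.959ms @ 36/7 + 408.163ms (3/7)
10. 5306.122ms @ 39/7 + 408.163ms (3/7)

note 7 onset = 30/7b = 4081.633ms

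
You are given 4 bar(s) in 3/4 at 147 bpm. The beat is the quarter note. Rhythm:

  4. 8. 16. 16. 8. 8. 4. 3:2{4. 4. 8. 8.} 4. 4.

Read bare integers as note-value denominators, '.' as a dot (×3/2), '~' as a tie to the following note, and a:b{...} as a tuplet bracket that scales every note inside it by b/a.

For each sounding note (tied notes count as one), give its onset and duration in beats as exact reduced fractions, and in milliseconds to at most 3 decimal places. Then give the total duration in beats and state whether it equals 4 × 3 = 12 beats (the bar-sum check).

1) 0.0ms=0b +612.245ms=3/2b
2) 612.245ms=3/2b +306.122ms=3/4b
3) 918.367ms=9/4b +153.061ms=3/8b
4) 1071.429ms=21/8b +153.061ms=3/8b
5) 1224.49ms=3b +306.122ms=3/4b
6) 1530.612ms=15/4b +306.122ms=3/4b
7) 1836.735ms=9/2b +612.245ms=3/2b
8) 2448.98ms=6b +408.163ms=1b
9) 2857.143ms=7b +408.163ms=1b
10) 3265.306ms=8b +204.082ms=1/2b
11) 3469.388ms=17/2b +204.082ms=1/2b
12) 3673.469ms=9b +612.245ms=3/2b
13) 4285.714ms=21/2b +612.245ms=3/2b
Σ=12b of 12 (147bpm 3/4) — PASS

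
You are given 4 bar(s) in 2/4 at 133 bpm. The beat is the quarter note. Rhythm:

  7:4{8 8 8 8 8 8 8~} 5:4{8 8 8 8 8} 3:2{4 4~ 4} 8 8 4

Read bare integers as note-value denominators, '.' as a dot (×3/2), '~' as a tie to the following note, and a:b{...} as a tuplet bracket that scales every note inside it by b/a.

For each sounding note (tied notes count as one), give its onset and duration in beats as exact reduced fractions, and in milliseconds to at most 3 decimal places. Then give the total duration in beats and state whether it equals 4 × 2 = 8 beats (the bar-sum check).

1) 0.0ms=0b +128.894ms=2/7b
2) 128.894ms=2/7b +128.894ms=2/7b
3) 257.787ms=4/7b +128.894ms=2/7b
4) 386.681ms=6/7b +128.894ms=2/7b
5) 515.575ms=8/7b +128.894ms=2/7b
6) 644.468ms=10/7b +128.894ms=2/7b
7) 773.362ms=12/7b +309.345ms=24/35b
8) 1082.707ms=12/5b +180.451ms=2/5b
9) 1263.158ms=14/5b +180.451ms=2/5b
10) 1443.609ms=16/5b +180.451ms=2/5b
11) 1624.06ms=18/5b +180.451ms=2/5b
12) 1804.511ms=4b +300.752ms=2/3b
13) 2105.263ms=14/3b +601.504ms=4/3b
14) 2706.767ms=6b +225.564ms=1/2b
15) 2932.331ms=13/2b +225.564ms=1/2b
16) 3157.895ms=7b +451.128ms=1b
Σ=8b of 8 (133bpm 2/4) — PASS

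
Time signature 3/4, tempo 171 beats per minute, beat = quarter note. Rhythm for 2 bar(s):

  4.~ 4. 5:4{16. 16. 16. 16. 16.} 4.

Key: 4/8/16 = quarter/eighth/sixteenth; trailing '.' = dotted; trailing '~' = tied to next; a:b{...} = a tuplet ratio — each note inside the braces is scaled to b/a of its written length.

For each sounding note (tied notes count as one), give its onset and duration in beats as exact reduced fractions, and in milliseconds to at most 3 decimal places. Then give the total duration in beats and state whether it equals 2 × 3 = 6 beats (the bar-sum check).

1) 0.0ms=0b +1052.632ms=3b
2) 1052.632ms=3b +105.263ms=3/10b
3) 1157.895ms=33/10b +105.263ms=3/10b
4) 1263.158ms=18/5b +105.263ms=3/10b
5) 1368.421ms=39/10b +105.263ms=3/10b
6) 1473.684ms=21/5b +105.263ms=3/10b
7) 1578.947ms=9/2b +526.316ms=3/2b
Σ=6b of 6 (171bpm 3/4) — PASS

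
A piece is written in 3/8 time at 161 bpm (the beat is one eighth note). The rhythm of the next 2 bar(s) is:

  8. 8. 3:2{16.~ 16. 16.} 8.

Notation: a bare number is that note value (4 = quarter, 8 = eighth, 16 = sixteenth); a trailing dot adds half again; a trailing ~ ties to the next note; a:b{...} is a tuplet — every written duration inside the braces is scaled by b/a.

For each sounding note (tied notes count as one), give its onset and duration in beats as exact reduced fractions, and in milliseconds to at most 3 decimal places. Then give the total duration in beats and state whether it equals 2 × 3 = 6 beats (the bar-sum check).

1) 0.0ms=0b +559.006ms=3/2b
2) 559.006ms=3/2b +559.006ms=3/2b
3) 1118.012ms=3b +372.671ms=1b
4) 1490.683ms=4b +186.335ms=1/2b
5) 1677.019ms=9/2b +559.006ms=3/2b
Σ=6b of 6 (161bpm 3/8) — PASS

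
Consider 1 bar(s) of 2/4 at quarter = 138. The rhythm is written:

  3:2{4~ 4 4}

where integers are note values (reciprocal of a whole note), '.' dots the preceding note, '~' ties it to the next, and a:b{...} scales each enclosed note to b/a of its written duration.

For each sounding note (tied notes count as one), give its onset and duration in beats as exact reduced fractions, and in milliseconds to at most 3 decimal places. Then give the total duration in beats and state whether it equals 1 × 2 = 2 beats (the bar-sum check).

1) 0.0ms=0b +579.71ms=4/3b
2) 579.71ms=4/3b +289.855ms=2/3b
Σ=2b of 2 (138bpm 2/4) — PASS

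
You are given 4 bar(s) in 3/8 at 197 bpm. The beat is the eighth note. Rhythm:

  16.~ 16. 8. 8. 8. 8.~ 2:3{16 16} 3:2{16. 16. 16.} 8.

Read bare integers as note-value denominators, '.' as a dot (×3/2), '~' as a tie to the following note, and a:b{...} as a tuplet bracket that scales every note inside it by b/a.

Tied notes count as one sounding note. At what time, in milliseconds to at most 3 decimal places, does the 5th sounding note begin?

1. 0.0ms @ 0 + 456.853ms (3/2)
2. 456.853ms @ 3/2 + 456.853ms (3/2)
3. 913.706ms @ 3 + 456.853ms (3/2)
4. 1370.558ms @ 9/2 + 456.853ms (3/2)
5. 1827.411ms @ 6 + 685.279ms (9/4)
6. 2512.69ms @ 33/4 + 228.426ms (3/4)
7. 2741.117ms @ 9 + 152.284ms (1/2)
8. 2893.401ms @ 19/2 + 152.284ms (1/2)
9. 3045.685ms @ 10 + 152.284ms (1/2)
10. 3197.97ms @ 21/2 + 456.853ms (3/2)

note 5 onset = 6b = 1827.411ms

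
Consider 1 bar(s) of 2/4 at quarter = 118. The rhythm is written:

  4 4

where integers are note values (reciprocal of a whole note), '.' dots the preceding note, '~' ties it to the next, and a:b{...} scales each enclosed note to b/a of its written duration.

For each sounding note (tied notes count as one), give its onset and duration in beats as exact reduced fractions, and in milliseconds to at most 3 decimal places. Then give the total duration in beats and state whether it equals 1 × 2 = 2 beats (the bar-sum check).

1) 0.0ms=0b +508.475ms=1b
2) 508.475ms=1b +508.475ms=1b
Σ=2b of 2 (118bpm 2/4) — PASS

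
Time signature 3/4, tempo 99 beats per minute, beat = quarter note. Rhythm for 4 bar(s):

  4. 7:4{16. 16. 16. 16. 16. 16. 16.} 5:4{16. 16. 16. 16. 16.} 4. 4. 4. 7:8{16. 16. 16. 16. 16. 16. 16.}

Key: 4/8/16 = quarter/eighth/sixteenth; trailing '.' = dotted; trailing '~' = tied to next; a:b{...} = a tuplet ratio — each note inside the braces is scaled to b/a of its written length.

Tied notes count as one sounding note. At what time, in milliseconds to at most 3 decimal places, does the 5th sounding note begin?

note 5 onset = 15/7b = 1298.701ms

1. 0.0ms @ 0 + 909.091ms (3/2)
2. 909.091ms @ 3/2 + 129.87ms (3/14)
3. 1038.961ms @ 12/7 + 129.87ms (3/14)
4. 1168.831ms @ 27/14 + 129.87ms (3/14)
5. 1298.701ms @ 15/7 + 129.87ms (3/14)
6. 1428.571ms @ 33/14 + 129.87ms (3/14)
7. 1558.442ms @ 18/7 + 129.87ms (3/14)
8. 1688.312ms @ 39/14 + 129.87ms (3/14)
9. 1818.182ms @ 3 + 181.818ms (3/10)
10. 2000.0ms @ 33/10 + 181.818ms (3/10)
11. 2181.818ms @ 18/5 + 181.818ms (3/10)
12. 2363.636ms @ 39/10 + 181.818ms (3/10)
13. 2545.455ms @ 21/5 + 181.818ms (3/10)
14. 2727.273ms @ 9/2 + 909.091ms (3/2)
15. 3636.364ms @ 6 + 909.091ms (3/2)
16. 4545.455ms @ 15/2 + 909.091ms (3/2)
17. 5454.545ms @ 9 + 259.74ms (3/7)
18. 5714.286ms @ 66/7 + 259.74ms (3/7)
19. 5974.026ms @ 69/7 + 259.74ms (3/7)
20. 6233.766ms @ 72/7 + 259.74ms (3/7)
21. 6493.506ms @ 75/7 + 259.74ms (3/7)
22. 6753.247ms @ 78/7 + 259.74ms (3/7)
23. 7012.987ms @ 81/7 + 259.74ms (3/7)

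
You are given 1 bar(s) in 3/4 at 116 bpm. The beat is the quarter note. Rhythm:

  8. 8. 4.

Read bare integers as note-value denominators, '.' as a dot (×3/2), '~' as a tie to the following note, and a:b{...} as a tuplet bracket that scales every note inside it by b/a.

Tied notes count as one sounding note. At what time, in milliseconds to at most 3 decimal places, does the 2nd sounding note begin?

1. 0.0ms @ 0 + 387.931ms (3/4)
2. 387.931ms @ 3/4 + 387.931ms (3/4)
3. 775.862ms @ 3/2 + 775.862ms (3/2)

note 2 onset = 3/4b = 387.931ms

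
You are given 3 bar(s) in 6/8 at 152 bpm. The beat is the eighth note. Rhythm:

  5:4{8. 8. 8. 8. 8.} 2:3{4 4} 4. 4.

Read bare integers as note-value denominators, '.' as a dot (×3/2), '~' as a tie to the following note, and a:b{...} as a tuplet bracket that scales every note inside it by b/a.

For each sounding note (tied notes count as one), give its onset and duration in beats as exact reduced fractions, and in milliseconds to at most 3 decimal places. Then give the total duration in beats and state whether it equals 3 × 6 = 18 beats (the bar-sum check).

1) 0.0ms=0b +473.684ms=6/5b
2) 473.684ms=6/5b +473.684ms=6/5b
3) 947.368ms=12/5b +473.684ms=6/5b
4) 1421.053ms=18/5b +473.684ms=6/5b
5) 1894.737ms=24/5b +473.684ms=6/5b
6) 2368.421ms=6b +1184.211ms=3b
7) 3552.632ms=9b +1184.211ms=3b
8) 4736.842ms=12b +1184.211ms=3b
9) 5921.053ms=15b +1184.211ms=3b
Σ=18b of 18 (152bpm 6/8) — PASS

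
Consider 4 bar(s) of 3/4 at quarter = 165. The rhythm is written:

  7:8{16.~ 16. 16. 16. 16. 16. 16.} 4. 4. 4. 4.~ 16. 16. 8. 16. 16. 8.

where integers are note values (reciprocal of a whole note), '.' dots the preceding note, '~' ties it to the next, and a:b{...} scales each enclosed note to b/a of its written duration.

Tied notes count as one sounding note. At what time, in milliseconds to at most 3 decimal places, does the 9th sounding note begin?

1. 0.0ms @ 0 + 311.688ms (6/7)
2. 311.688ms @ 6/7 + 155.844ms (3/7)
3. 467.532ms @ 9/7 + 155.844ms (3/7)
4. 623.377ms @ 12/7 + 155.844ms (3/7)
5. 779.221ms @ 15/7 + 155.844ms (3/7)
6. 935.065ms @ 18/7 + 155.844ms (3/7)
7. 1090.909ms @ 3 + 545.455ms (3/2)
8. 1636.364ms @ 9/2 + 545.455ms (3/2)
9. 2181.818ms @ 6 + 545.455ms (3/2)
10. 2727.273ms @ 15/2 + 681.818ms (15/8)
11. 3409.091ms @ 75/8 + 136.364ms (3/8)
12. 3545.455ms @ 39/4 + 272.727ms (3/4)
13. 3818.182ms @ 21/2 + 136.364ms (3/8)
14. 3954.545ms @ 87/8 + 136.364ms (3/8)
15. 4090.909ms @ 45/4 + 272.727ms (3/4)

note 9 onset = 6b = 2181.818ms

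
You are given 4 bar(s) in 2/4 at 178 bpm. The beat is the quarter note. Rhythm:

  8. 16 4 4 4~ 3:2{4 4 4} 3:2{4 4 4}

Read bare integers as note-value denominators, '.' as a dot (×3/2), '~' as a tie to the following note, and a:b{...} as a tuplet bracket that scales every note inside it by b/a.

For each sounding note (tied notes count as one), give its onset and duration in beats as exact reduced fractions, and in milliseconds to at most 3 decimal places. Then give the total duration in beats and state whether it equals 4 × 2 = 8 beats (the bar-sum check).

1) 0.0ms=0b +252.809ms=3/4b
2) 252.809ms=3/4b +84.27ms=1/4b
3) 337.079ms=1b +337.079ms=1b
4) 674.157ms=2b +337.079ms=1b
5) 1011.236ms=3b +561.798ms=5/3b
6) 1573.034ms=14/3b +224.719ms=2/3b
7) 1797.753ms=16/3b +224.719ms=2/3b
8) 2022.472ms=6b +224.719ms=2/3b
9) 2247.191ms=20/3b +224.719ms=2/3b
10) 2471.91ms=22/3b +224.719ms=2/3b
Σ=8b of 8 (178bpm 2/4) — PASS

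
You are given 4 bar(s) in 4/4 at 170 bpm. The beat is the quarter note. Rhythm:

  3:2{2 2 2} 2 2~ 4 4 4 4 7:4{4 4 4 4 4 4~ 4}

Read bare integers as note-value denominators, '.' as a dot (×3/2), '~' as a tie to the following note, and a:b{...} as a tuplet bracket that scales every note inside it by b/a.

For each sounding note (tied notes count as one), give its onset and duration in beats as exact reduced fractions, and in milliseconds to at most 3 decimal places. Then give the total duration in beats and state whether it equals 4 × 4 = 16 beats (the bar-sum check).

1) 0.0ms=0b +470.588ms=4/3b
2) 470.588ms=4/3b +470.588ms=4/3b
3) 941.176ms=8/3b +470.588ms=4/3b
4) 1411.765ms=4b +705.882ms=2b
5) 2117.647ms=6b +1058.824ms=3b
6) 3176.471ms=9b +352.941ms=1b
7) 3529.412ms=10b +352.941ms=1b
8) 3882.353ms=11b +352.941ms=1b
9) 4235.294ms=12b +201.681ms=4/7b
10) 4436.975ms=88/7b +201.681ms=4/7b
11) 4638.655ms=92/7b +201.681ms=4/7b
12) 4840.336ms=96/7b +201.681ms=4/7b
13) 5042.017ms=100/7b +201.681ms=4/7b
14) 5243.697ms=104/7b +403.361ms=8/7b
Σ=16b of 16 (170bpm 4/4) — PASS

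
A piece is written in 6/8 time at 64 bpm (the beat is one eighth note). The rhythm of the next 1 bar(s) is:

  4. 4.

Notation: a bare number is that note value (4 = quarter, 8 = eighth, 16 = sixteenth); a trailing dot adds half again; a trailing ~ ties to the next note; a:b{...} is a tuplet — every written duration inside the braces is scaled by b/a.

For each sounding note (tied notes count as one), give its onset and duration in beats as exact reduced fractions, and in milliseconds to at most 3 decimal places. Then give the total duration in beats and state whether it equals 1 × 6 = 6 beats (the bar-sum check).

1) 0.0ms=0b +2812.5ms=3b
2) 2812.5ms=3b +2812.5ms=3b
Σ=6b of 6 (64bpm 6/8) — PASS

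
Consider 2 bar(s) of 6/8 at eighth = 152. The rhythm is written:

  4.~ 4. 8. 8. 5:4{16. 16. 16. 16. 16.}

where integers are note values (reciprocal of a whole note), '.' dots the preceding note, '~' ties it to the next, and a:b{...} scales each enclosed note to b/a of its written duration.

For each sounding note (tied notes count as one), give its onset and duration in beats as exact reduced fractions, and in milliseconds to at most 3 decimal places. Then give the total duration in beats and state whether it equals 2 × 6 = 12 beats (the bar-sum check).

1) 0.0ms=0b +2368.421ms=6b
2) 2368.421ms=6b +592.105ms=3/2b
3) 2960.526ms=15/2b +592.105ms=3/2b
4) 3552.632ms=9b +236.842ms=3/5b
5) 3789.474ms=48/5b +236.842ms=3/5b
6) 4026.316ms=51/5b +236.842ms=3/5b
7) 4263.158ms=54/5b +236.842ms=3/5b
8) 4500.0ms=57/5b +236.842ms=3/5b
Σ=12b of 12 (152bpm 6/8) — PASS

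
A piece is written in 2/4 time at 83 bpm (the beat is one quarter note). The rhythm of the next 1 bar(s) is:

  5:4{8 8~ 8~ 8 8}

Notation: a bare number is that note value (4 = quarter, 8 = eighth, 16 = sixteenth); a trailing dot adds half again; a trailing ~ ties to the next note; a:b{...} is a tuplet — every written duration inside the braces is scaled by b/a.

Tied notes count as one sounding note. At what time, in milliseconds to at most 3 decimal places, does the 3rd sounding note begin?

note 3 onset = 8/5b = 1156.627ms

1. 0.0ms @ 0 + 289.157ms (2/5)
2. 289.157ms @ 2/5 + 867.47ms (6/5)
3. 1156.627ms @ 8/5 + 289.157ms (2/5)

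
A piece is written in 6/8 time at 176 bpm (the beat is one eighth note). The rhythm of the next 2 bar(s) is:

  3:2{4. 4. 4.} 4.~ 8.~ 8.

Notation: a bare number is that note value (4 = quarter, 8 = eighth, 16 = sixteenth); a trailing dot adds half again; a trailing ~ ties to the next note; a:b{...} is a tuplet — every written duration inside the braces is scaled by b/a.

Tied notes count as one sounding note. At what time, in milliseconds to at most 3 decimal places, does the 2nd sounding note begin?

1. 0.0ms @ 0 + 681.818ms (2)
2. 681.818ms @ 2 + 681.818ms (2)
3. 1363.636ms @ 4 + 681.818ms (2)
4. 2045.455ms @ 6 + 2045.455ms (6)

note 2 onset = 2b = 681.818ms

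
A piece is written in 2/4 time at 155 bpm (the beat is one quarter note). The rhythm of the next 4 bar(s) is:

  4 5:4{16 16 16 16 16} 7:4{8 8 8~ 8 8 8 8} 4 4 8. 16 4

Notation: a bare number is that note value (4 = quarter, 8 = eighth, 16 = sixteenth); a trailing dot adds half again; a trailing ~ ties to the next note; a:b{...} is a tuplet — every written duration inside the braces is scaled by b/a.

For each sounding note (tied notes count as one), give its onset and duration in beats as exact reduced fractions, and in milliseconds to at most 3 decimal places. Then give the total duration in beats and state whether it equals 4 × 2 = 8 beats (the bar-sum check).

1) 0.0ms=0b +387.097ms=1b
2) 387.097ms=1b +77.419ms=1/5b
3) 464.516ms=6/5b +77.419ms=1/5b
4) 541.935ms=7/5b +77.419ms=1/5b
5) 619.355ms=8/5b +77.419ms=1/5b
6) 696.774ms=9/5b +77.419ms=1/5b
7) 774.194ms=2b +110.599ms=2/7b
8) 884.793ms=16/7b +110.599ms=2/7b
9) 995.392ms=18/7b +221.198ms=4/7b
10) 1216.59ms=22/7b +110.599ms=2/7b
11) 1327.189ms=24/7b +110.599ms=2/7b
12) 1437.788ms=26/7b +110.599ms=2/7b
13) 1548.387ms=4b +387.097ms=1b
14) 1935.484ms=5b +387.097ms=1b
15) 2322.581ms=6b +290.323ms=3/4b
16) 2612.903ms=27/4b +96.774ms=1/4b
17) 2709.677ms=7b +387.097ms=1b
Σ=8b of 8 (155bpm 2/4) — PASS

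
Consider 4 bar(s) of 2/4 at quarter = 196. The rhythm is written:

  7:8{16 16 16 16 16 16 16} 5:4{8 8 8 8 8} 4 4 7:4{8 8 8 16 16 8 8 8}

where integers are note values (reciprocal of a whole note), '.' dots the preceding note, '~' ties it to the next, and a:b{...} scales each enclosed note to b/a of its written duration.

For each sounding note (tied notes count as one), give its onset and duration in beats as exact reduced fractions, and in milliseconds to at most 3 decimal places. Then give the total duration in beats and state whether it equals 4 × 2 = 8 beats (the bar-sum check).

1) 0.0ms=0b +87.464ms=2/7b
2) 87.464ms=2/7b +87.464ms=2/7b
3) 174.927ms=4/7b +87.464ms=2/7b
4) 262.391ms=6/7b +87.464ms=2/7b
5) 349.854ms=8/7b +87.464ms=2/7b
6) 437.318ms=10/7b +87.464ms=2/7b
7) 524.781ms=12/7b +87.464ms=2/7b
8) 612.245ms=2b +122.449ms=2/5b
9) 734.694ms=12/5b +122.449ms=2/5b
10) 857.143ms=14/5b +122.449ms=2/5b
11) 979.592ms=16/5b +122.449ms=2/5b
12) 1102.041ms=18/5b +122.449ms=2/5b
13) 1224.49ms=4b +306.122ms=1b
14) 1530.612ms=5b +306.122ms=1b
15) 1836.735ms=6b +87.464ms=2/7b
16) 1924.198ms=44/7b +87.464ms=2/7b
17) 2011.662ms=46/7b +87.464ms=2/7b
18) 2099.125ms=48/7b +43.732ms=1/7b
19) 2142.857ms=7b +43.732ms=1/7b
20) 2186.589ms=50/7b +87.464ms=2/7b
21) 2274.052ms=52/7b +87.464ms=2/7b
22) 2361.516ms=54/7b +87.464ms=2/7b
Σ=8b of 8 (196bpm 2/4) — PASS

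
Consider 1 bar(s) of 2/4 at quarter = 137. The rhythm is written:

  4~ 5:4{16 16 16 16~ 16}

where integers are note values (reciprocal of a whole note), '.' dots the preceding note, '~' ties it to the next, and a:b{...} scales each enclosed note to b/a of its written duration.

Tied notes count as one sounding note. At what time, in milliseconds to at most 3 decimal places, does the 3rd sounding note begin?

note 3 onset = 7/5b = 613.139ms

1. 0.0ms @ 0 + 525.547ms (6/5)
2. 525.547ms @ 6/5 + 87.591ms (1/5)
3. 613.139ms @ 7/5 + 87.591ms (1/5)
4. 700.73ms @ 8/5 + 175.182ms (2/5)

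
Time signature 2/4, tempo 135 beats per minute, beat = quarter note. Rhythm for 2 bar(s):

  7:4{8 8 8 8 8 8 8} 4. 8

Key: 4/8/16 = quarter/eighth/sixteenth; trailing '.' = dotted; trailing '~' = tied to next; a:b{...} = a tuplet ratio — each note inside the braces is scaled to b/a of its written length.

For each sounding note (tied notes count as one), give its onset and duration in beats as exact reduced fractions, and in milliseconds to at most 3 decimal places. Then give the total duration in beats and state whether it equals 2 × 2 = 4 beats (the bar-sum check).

1) 0.0ms=0b +126.984ms=2/7b
2) 126.984ms=2/7b +126.984ms=2/7b
3) 253.968ms=4/7b +126.984ms=2/7b
4) 380.952ms=6/7b +126.984ms=2/7b
5) 507.937ms=8/7b +126.984ms=2/7b
6) 634.921ms=10/7b +126.984ms=2/7b
7) 761.905ms=12/7b +126.984ms=2/7b
8) 888.889ms=2b +666.667ms=3/2b
9) 1555.556ms=7/2b +222.222ms=1/2b
Σ=4b of 4 (135bpm 2/4) — PASS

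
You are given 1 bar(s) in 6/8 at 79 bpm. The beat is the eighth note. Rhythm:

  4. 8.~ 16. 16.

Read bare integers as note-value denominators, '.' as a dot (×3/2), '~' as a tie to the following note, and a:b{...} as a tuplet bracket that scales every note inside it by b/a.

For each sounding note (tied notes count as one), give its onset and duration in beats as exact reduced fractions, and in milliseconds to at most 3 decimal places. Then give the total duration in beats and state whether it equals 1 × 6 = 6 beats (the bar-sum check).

1) 0.0ms=0b +2278.481ms=3b
2) 2278.481ms=3b +1708.861ms=9/4b
3) 3987.342ms=21/4b +569.62ms=3/4b
Σ=6b of 6 (79bpm 6/8) — PASS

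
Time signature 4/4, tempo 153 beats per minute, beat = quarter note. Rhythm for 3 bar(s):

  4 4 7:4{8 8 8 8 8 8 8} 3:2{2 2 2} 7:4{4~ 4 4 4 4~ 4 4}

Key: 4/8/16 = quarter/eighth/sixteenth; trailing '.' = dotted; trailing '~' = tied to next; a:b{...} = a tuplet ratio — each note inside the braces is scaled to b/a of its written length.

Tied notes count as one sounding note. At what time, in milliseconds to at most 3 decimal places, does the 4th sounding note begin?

note 4 onset = 16/7b = 896.359ms

1. 0.0ms @ 0 + 392.157ms (1)
2. 392.157ms @ 1 + 392.157ms (1)
3. 784.314ms @ 2 + 112.045ms (2/7)
4. 896.359ms @ 16/7 + 112.045ms (2/7)
5. 1008.403ms @ 18/7 + 112.045ms (2/7)
6. 1120.448ms @ 20/7 + 112.045ms (2/7)
7. 1232.493ms @ 22/7 + 112.045ms (2/7)
8. 1344.538ms @ 24/7 + 112.045ms (2/7)
9. 1456.583ms @ 26/7 + 112.045ms (2/7)
10. 1568.627ms @ 4 + 522.876ms (4/3)
11. 2091.503ms @ 16/3 + 522.876ms (4/3)
12. 2614.379ms @ 20/3 + 522.876ms (4/3)
13. 3137.255ms @ 8 + 448.179ms (8/7)
14. 3585.434ms @ 64/7 + 224.09ms (4/7)
15. 3809.524ms @ 68/7 + 224.09ms (4/7)
16. 4033.613ms @ 72/7 + 448.179ms (8/7)
17. 4481.793ms @ 80/7 + 224.09ms (4/7)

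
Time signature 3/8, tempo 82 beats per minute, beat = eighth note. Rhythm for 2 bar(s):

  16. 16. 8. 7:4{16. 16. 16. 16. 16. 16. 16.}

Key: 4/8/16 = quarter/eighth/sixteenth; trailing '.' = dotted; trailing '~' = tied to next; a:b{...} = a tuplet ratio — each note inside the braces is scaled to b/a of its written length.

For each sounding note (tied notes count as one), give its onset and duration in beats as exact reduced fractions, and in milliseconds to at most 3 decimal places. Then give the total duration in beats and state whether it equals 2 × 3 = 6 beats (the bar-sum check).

1) 0.0ms=0b +548.78ms=3/4b
2) 548.78ms=3/4b +548.78ms=3/4b
3) 1097.561ms=3/2b +1097.561ms=3/2b
4) 2195.122ms=3b +313.589ms=3/7b
5) 2508.711ms=24/7b +313.589ms=3/7b
6) 2822.3ms=27/7b +313.589ms=3/7b
7) 3135.889ms=30/7b +313.589ms=3/7b
8) 3449.477ms=33/7b +313.589ms=3/7b
9) 3763.066ms=36/7b +313.589ms=3/7b
10) 4076.655ms=39/7b +313.589ms=3/7b
Σ=6b of 6 (82bpm 3/8) — PASS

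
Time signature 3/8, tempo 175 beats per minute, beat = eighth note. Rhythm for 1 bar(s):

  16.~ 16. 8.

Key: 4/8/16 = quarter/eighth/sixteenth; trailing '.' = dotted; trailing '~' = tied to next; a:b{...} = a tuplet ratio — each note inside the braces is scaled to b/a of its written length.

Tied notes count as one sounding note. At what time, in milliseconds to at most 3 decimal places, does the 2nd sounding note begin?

note 2 onset = 3/2b = 514.286ms

1. 0.0ms @ 0 + 514.286ms (3/2)
2. 514.286ms @ 3/2 + 514.286ms (3/2)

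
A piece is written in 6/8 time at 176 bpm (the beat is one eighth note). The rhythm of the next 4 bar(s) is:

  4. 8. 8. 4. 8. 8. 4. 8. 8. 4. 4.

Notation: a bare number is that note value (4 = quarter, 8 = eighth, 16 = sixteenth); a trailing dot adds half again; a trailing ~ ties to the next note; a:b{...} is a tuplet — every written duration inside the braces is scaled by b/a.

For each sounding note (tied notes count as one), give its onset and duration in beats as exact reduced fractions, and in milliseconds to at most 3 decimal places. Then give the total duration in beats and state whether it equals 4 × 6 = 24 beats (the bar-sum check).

1) 0.0ms=0b +1022.727ms=3b
2) 1022.727ms=3b +511.364ms=3/2b
3) 1534.091ms=9/2b +511.364ms=3/2b
4) 2045.455ms=6b +1022.727ms=3b
5) 3068.182ms=9b +511.364ms=3/2b
6) 3579.545ms=21/2b +511.364ms=3/2b
7) 4090.909ms=12b +1022.727ms=3b
8) 5113.636ms=15b +511.364ms=3/2b
9) 5625.0ms=33/2b +511.364ms=3/2b
10) 6136.364ms=18b +1022.727ms=3b
11) 7159.091ms=21b +1022.727ms=3b
Σ=24b of 24 (176bpm 6/8) — PASS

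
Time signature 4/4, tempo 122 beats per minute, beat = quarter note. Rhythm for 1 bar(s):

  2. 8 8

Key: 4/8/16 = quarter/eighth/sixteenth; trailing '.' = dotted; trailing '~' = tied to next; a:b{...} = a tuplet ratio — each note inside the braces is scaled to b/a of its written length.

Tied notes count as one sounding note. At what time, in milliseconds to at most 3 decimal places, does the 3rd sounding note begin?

1. 0.0ms @ 0 + 1475.41ms (3)
2. 1475.41ms @ 3 + 245.902ms (1/2)
3. 1721.311ms @ 7/2 + 245.902ms (1/2)

note 3 onset = 7/2b = 1721.311ms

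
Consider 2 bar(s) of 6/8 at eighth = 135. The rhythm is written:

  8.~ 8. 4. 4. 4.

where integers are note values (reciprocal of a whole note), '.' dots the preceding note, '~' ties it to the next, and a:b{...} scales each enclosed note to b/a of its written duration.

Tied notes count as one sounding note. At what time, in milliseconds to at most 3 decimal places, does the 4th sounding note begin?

1. 0.0ms @ 0 + 1333.333ms (3)
2. 1333.333ms @ 3 + 1333.333ms (3)
3. 2666.667ms @ 6 + 1333.333ms (3)
4. 4000.0ms @ 9 + 1333.333ms (3)

note 4 onset = 9b = 4000.0ms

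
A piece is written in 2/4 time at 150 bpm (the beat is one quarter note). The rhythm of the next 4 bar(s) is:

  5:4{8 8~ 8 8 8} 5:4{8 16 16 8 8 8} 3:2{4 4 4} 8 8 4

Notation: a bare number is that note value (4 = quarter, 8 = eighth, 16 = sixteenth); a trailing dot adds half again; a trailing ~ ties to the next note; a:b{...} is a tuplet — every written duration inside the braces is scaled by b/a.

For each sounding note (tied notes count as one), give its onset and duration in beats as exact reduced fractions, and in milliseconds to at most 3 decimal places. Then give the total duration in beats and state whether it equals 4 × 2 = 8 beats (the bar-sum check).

1) 0.0ms=0b +160.0ms=2/5b
2) 160.0ms=2/5b +320.0ms=4/5b
3) 480.0ms=6/5b +160.0ms=2/5b
4) 640.0ms=8/5b +160.0ms=2/5b
5) 800.0ms=2b +160.0ms=2/5b
6) 960.0ms=12/5b +80.0ms=1/5b
7) 1040.0ms=13/5b +80.0ms=1/5b
8) 1120.0ms=14/5b +160.0ms=2/5b
9) 1280.0ms=16/5b +160.0ms=2/5b
10) 1440.0ms=18/5b +160.0ms=2/5b
11) 1600.0ms=4b +266.667ms=2/3b
12) 1866.667ms=14/3b +266.667ms=2/3b
13) 2133.333ms=16/3b +266.667ms=2/3b
14) 2400.0ms=6b +200.0ms=1/2b
15) 2600.0ms=13/2b +200.0ms=1/2b
16) 2800.0ms=7b +400.0ms=1b
Σ=8b of 8 (150bpm 2/4) — PASS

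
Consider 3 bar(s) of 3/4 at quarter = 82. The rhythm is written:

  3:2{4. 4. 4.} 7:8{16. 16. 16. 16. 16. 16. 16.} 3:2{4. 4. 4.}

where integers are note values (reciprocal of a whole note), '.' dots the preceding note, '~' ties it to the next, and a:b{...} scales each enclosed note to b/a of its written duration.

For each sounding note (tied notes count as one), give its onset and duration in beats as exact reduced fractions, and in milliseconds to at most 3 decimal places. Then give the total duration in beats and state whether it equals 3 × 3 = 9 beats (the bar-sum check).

1) 0.0ms=0b +731.707ms=1b
2) 731.707ms=1b +731.707ms=1b
3) 1463.415ms=2b +731.707ms=1b
4) 2195.122ms=3b +313.589ms=3/7b
5) 2508.711ms=24/7b +313.589ms=3/7b
6) 2822.3ms=27/7b +313.589ms=3/7b
7) 3135.889ms=30/7b +313.589ms=3/7b
8) 3449.477ms=33/7b +313.589ms=3/7b
9) 3763.066ms=36/7b +313.589ms=3/7b
10) 4076.655ms=39/7b +313.589ms=3/7b
11) 4390.244ms=6b +731.707ms=1b
12) 5121.951ms=7b +731.707ms=1b
13) 5853.659ms=8b +731.707ms=1b
Σ=9b of 9 (82bpm 3/4) — PASS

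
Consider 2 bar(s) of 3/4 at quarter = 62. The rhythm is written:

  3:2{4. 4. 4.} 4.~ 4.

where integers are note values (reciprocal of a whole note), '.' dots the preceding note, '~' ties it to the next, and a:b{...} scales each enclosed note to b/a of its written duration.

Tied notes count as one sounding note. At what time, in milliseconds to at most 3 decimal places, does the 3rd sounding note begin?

1. 0.0ms @ 0 + 967.742ms (1)
2. 967.742ms @ 1 + 967.742ms (1)
3. 1935.484ms @ 2 + 967.742ms (1)
4. 2903.226ms @ 3 + 2903.226ms (3)

note 3 onset = 2b = 1935.484ms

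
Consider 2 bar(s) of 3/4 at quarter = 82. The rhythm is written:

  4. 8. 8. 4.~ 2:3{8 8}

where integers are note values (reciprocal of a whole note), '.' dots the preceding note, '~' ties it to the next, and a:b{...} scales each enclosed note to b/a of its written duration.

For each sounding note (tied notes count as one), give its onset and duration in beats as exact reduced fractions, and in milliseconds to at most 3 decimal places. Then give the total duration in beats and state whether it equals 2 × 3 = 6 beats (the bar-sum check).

1) 0.0ms=0b +1097.561ms=3/2b
2) 1097.561ms=3/2b +548.78ms=3/4b
3) 1646.341ms=9/4b +548.78ms=3/4b
4) 2195.122ms=3b +1646.341ms=9/4b
5) 3841.463ms=21/4b +548.78ms=3/4b
Σ=6b of 6 (82bpm 3/4) — PASS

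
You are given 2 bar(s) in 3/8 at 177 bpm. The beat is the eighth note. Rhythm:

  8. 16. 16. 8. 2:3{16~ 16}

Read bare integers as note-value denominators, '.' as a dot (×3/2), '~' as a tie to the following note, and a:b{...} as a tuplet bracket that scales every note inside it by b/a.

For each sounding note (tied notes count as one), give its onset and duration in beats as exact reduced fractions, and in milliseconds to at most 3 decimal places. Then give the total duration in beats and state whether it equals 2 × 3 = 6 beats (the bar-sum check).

1) 0.0ms=0b +508.475ms=3/2b
2) 508.475ms=3/2b +254.237ms=3/4b
3) 762.712ms=9/4b +254.237ms=3/4b
4) 1016.949ms=3b +508.475ms=3/2b
5) 1525.424ms=9/2b +508.475ms=3/2b
Σ=6b of 6 (177bpm 3/8) — PASS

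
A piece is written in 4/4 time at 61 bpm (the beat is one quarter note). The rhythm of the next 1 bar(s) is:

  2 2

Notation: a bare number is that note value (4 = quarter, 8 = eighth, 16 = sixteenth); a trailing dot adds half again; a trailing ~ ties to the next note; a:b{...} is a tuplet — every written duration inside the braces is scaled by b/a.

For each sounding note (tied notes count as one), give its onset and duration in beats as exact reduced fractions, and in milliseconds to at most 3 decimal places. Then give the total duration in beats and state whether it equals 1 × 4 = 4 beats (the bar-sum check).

1) 0.0ms=0b +1967.213ms=2b
2) 1967.213ms=2b +1967.213ms=2b
Σ=4b of 4 (61bpm 4/4) — PASS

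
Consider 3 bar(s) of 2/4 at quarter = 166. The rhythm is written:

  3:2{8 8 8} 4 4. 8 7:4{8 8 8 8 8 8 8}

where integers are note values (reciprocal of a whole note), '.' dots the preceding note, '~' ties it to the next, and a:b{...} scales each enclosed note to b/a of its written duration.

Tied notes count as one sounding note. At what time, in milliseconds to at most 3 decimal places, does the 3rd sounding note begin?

note 3 onset = 2/3b = 240.964ms

1. 0.0ms @ 0 + 120.482ms (1/3)
2. 120.482ms @ 1/3 + 120.482ms (1/3)
3. 240.964ms @ 2/3 + 120.482ms (1/3)
4. 361.446ms @ 1 + 361.446ms (1)
5. 722.892ms @ 2 + 542.169ms (3/2)
6. 1265.06ms @ 7/2 + 180.723ms (1/2)
7. 1445.783ms @ 4 + 103.27ms (2/7)
8. 1549.053ms @ 30/7 + 103.27ms (2/7)
9. 1652.324ms @ 32/7 + 103.27ms (2/7)
10. 1755.594ms @ 34/7 + 103.27ms (2/7)
11. 1858.864ms @ 36/7 + 103.27ms (2/7)
12. 1962.134ms @ 38/7 + 103.27ms (2/7)
13. 2065.404ms @ 40/7 + 103.27ms (2/7)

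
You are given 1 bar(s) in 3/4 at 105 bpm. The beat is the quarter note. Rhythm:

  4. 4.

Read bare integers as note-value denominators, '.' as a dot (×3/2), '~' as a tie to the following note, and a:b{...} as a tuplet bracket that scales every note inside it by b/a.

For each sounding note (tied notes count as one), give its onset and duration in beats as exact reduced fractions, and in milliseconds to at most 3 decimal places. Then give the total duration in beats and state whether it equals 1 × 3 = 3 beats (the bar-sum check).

1) 0.0ms=0b +857.143ms=3/2b
2) 857.143ms=3/2b +857.143ms=3/2b
Σ=3b of 3 (105bpm 3/4) — PASS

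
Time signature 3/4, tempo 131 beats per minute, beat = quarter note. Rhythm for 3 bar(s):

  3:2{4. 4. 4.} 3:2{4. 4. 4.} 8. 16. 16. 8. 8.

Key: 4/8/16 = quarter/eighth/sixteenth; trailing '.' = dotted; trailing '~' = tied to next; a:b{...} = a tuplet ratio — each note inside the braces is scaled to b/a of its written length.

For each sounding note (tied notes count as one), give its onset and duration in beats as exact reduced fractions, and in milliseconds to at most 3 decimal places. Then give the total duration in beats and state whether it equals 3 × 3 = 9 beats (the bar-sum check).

1) 0.0ms=0b +458.015ms=1b
2) 458.015ms=1b +458.015ms=1b
3) 916.031ms=2b +458.015ms=1b
4) 1374.046ms=3b +458.015ms=1b
5) 1832.061ms=4b +458.015ms=1b
6) 2290.076ms=5b +458.015ms=1b
7) 2748.092ms=6b +343.511ms=3/4b
8) 3091.603ms=27/4b +171.756ms=3/8b
9) 3263.359ms=57/8b +171.756ms=3/8b
10) 3435.115ms=15/2b +343.511ms=3/4b
11) 3778.626ms=33/4b +343.511ms=3/4b
Σ=9b of 9 (131bpm 3/4) — PASS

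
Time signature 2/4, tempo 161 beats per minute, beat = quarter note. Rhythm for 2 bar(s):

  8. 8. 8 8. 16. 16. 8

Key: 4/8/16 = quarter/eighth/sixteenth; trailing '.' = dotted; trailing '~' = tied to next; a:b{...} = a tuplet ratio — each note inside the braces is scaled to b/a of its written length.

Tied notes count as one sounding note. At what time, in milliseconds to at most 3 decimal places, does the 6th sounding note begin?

note 6 onset = 25/8b = 1164.596ms

1. 0.0ms @ 0 + 279.503ms (3/4)
2. 279.503ms @ 3/4 + 279.503ms (3/4)
3. 559.006ms @ 3/2 + 186.335ms (1/2)
4. 745.342ms @ 2 + 279.503ms (3/4)
5. 1024.845ms @ 11/4 + 139.752ms (3/8)
6. 1164.596ms @ 25/8 + 139.752ms (3/8)
7. 1304.348ms @ 7/2 + 186.335ms (1/2)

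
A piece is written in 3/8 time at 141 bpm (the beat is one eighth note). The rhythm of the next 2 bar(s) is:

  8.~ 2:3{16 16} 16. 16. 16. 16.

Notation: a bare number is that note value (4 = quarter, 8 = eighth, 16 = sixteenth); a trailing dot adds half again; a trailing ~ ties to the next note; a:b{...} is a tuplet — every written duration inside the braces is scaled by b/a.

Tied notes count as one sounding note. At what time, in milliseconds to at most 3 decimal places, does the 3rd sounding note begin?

note 3 onset = 3b = 1276.596ms

1. 0.0ms @ 0 + 957.447ms (9/4)
2. 957.447ms @ 9/4 + 319.149ms (3/4)
3. 1276.596ms @ 3 + 319.149ms (3/4)
4. 1595.745ms @ 15/4 + 319.149ms (3/4)
5. 1914.894ms @ 9/2 + 319.149ms (3/4)
6. 2234.043ms @ 21/4 + 319.149ms (3/4)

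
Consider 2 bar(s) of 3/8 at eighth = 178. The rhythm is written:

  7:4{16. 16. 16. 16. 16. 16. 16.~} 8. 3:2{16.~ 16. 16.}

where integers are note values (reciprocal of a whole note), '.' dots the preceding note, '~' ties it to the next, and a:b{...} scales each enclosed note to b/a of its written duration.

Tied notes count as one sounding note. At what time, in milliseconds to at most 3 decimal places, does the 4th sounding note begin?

1. 0.0ms @ 0 + 144.462ms (3/7)
2. 144.462ms @ 3/7 + 144.462ms (3/7)
3. 288.925ms @ 6/7 + 144.462ms (3/7)
4. 433.387ms @ 9/7 + 144.462ms (3/7)
5. 577.849ms @ 12/7 + 144.462ms (3/7)
6. 722.311ms @ 15/7 + 144.462ms (3/7)
7. 866.774ms @ 18/7 + 650.08ms (27/14)
8. 1516.854ms @ 9/2 + 337.079ms (1)
9. 1853.933ms @ 11/2 + 168.539ms (1/2)

note 4 onset = 9/7b = 433.387ms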